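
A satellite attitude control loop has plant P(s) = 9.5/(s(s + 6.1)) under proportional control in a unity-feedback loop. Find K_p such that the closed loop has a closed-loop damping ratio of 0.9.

K_p = 1.21

Closed-loop characteristic equation: s² + 6.1s + K_p·9.5 = 0.
So ω_n = √(9.5K_p) and 2ζω_n = 6.1, giving ζ = 6.1/(2√(9.5K_p)).
Setting ζ = 0.9: √(9.5K_p) = 6.1/(2·0.9) = 3.389, so K_p = 11.48/9.5 = 1.21.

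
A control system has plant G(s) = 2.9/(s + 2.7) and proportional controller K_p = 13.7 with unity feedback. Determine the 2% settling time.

T_s ≈ 0.0943 s

Closed-loop transfer function: T(s) = K_p·G(s)/(1 + K_p·G(s)) = 39.73/(s + 2.7 + 39.73) = 39.73/(s + 42.43).
Time constant τ = 1/42.43 = 0.02357 s, so the 2% settling time is about 4τ = 0.0943 s.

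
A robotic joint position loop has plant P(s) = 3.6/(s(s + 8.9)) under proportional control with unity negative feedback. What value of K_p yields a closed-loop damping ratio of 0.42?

Closed-loop characteristic equation: s² + 8.9s + K_p·3.6 = 0.
So ω_n = √(3.6K_p) and 2ζω_n = 8.9, giving ζ = 8.9/(2√(3.6K_p)).
Setting ζ = 0.42: √(3.6K_p) = 8.9/(2·0.42) = 10.6, so K_p = 112.3/3.6 = 31.2.

K_p = 31.2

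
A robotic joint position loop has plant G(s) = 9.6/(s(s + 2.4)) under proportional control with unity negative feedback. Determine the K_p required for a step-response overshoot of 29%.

K_p = 1.12

From %OS = 100·exp(−πζ/√(1−ζ²)) = 29%, ζ = −ln(0.29)/√(π²+ln²(0.29)) = 0.3666.
Characteristic equation s² + 2.4s + 9.6K_p = 0 gives ζ = 2.4/(2√(9.6K_p)).
Setting ζ = 0.3666: √(9.6K_p) = 2.4/(2·0.3666) = 3.273, so K_p = 10.71/9.6 = 1.12.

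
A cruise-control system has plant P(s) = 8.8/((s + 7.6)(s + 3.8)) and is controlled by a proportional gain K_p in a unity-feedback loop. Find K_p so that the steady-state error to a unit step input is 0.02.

K_p = 161

For a type-0 loop with proportional control, e_ss = 1/(1 + K_p·P(0)).
P(0) = 0.3047. Require 1/(1 + K_p·0.3047) = 0.02, so 1 + 0.3047·K_p = 50.
K_p = (50 − 1)/0.3047 = 161.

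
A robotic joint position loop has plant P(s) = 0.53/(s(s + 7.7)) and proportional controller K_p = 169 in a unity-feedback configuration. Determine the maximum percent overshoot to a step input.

24.7%

Closed-loop characteristic equation: s² + 7.7s + 89.57 = 0, so ω_n = 9.464 rad/s and ζ = 7.7/(2·9.464) = 0.4068.
%OS = 100·exp(−πζ/√(1−ζ²)) = 100·exp(−π·0.4068/√0.8345) = 24.7%.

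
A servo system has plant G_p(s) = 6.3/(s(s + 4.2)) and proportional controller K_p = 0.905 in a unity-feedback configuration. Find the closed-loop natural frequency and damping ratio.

The closed-loop denominator is s(s+4.2) + 0.905·6.3 = s² + 4.2s + 5.702.
Matching s² + 2ζω_n s + ω_n²: ω_n = √5.702 = 2.388 rad/s and 2ζω_n = 4.2, so ζ = 4.2/(2·2.388) = 0.879.

ω_n = 2.39 rad/s, ζ = 0.879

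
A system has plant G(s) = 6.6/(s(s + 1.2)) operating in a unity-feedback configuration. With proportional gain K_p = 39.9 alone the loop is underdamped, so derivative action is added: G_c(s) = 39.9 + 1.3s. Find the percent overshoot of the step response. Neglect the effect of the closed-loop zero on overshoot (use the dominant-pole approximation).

Forward path: (39.9 + 1.3s)·6.6/(s(s+1.2)). The closed-loop characteristic equation is s² + (1.2 + 6.6·1.3)s + 6.6·39.9 = 0.
That is s² + 9.78s + 263.3 = 0, so ω_n = 16.23 rad/s and ζ = 9.78/(2·16.23) = 0.3013.
%OS = 100·exp(−πζ/√(1−ζ²)) = 37.1%.

37.1%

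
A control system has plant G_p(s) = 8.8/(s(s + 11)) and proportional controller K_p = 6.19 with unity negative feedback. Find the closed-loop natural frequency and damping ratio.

With unity feedback the closed-loop characteristic equation is s² + 11s + 6.19·8.8 = s² + 11s + 54.47 = 0.
Matching s² + 2ζω_n s + ω_n²: ω_n = √54.47 = 7.381 rad/s and 2ζω_n = 11, so ζ = 11/(2·7.381) = 0.745.

ω_n = 7.38 rad/s, ζ = 0.745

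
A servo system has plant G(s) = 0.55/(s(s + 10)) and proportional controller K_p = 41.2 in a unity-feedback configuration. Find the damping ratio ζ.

ζ = 1.05

1 + K_p·G(s) = 0 gives s² + 10s + 22.66 = 0.
So ω_n² = 22.66 ⇒ ω_n = 4.76 rad/s, and ζ = 10/(2ω_n) = 1.05.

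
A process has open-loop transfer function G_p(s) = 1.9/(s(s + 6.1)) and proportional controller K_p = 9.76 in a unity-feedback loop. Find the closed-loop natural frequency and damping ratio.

With unity feedback the closed-loop characteristic equation is s² + 6.1s + 9.76·1.9 = s² + 6.1s + 18.54 = 0.
So ω_n² = 18.54 ⇒ ω_n = 4.306 rad/s, and ζ = 6.1/(2ω_n) = 0.708.

ω_n = 4.31 rad/s, ζ = 0.708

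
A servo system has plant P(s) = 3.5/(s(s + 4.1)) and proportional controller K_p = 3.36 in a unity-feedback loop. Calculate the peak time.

The closed-loop denominator s² + 4.1s + 11.76 gives ω_n = √11.76 = 3.429 and ζ = 4.1/(2ω_n) = 0.5978.
Damped frequency ω_d = ω_n√(1−ζ²) = 2.749 rad/s, so peak time T_p = π/ω_d = 1.14 s.

T_p = 1.14 s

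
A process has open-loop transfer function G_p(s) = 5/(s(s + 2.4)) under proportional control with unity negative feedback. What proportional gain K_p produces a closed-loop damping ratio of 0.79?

Closed-loop characteristic equation: s² + 2.4s + K_p·5 = 0.
So ω_n = √(5K_p) and 2ζω_n = 2.4, giving ζ = 2.4/(2√(5K_p)).
Setting ζ = 0.79: √(5K_p) = 2.4/(2·0.79) = 1.519, so K_p = 2.307/5 = 0.461.

K_p = 0.461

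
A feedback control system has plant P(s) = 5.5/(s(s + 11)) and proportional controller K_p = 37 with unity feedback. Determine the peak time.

Closed-loop characteristic equation: s² + 11s + 203.5 = 0, so ω_n = 14.27 rad/s and ζ = 11/(2·14.27) = 0.3855.
Damped frequency ω_d = ω_n√(1−ζ²) = 13.16 rad/s, so peak time T_p = π/ω_d = 0.239 s.

T_p = 0.239 s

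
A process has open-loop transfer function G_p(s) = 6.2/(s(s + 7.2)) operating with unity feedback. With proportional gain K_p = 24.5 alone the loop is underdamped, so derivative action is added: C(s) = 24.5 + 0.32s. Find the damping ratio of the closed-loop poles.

Forward path: (24.5 + 0.32s)·6.2/(s(s+7.2)). The closed-loop characteristic equation is s² + (7.2 + 6.2·0.32)s + 6.2·24.5 = 0.
That is s² + 9.184s + 151.9 = 0, so ω_n = 12.32 rad/s and ζ = 9.184/(2·12.32) = 0.3726.

ζ = 0.373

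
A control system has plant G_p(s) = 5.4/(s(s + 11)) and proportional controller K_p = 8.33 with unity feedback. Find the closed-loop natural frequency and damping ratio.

ω_n = 6.71 rad/s, ζ = 0.82

The closed-loop denominator is s(s+11) + 8.33·5.4 = s² + 11s + 44.98.
Matching s² + 2ζω_n s + ω_n²: ω_n = √44.98 = 6.707 rad/s and 2ζω_n = 11, so ζ = 11/(2·6.707) = 0.82.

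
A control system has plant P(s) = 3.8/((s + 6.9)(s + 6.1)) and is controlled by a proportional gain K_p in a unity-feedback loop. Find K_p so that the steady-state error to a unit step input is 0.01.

Steady-state error for a unit step on this type-0 loop is 1/(1 + K_p·P(0)).
P(0) = 0.09028. Require 1/(1 + K_p·0.09028) = 0.01, so 1 + 0.09028·K_p = 100.
K_p = (100 − 1)/0.09028 = 1100.

K_p = 1100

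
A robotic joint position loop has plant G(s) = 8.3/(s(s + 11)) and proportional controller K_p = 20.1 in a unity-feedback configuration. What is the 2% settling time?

T_s ≈ 0.727 s

The closed-loop denominator s² + 11s + 166.8 gives ω_n = √166.8 = 12.92 and ζ = 11/(2ω_n) = 0.4258.
2% settling time T_s ≈ 4/(ζω_n) = 4/5.5 = 0.727 s.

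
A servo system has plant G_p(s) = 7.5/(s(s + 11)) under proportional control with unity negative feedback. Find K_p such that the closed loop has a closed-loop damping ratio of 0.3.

K_p = 44.8

Closed-loop characteristic equation: s² + 11s + K_p·7.5 = 0.
So ω_n = √(7.5K_p) and 2ζω_n = 11, giving ζ = 11/(2√(7.5K_p)).
Setting ζ = 0.3: √(7.5K_p) = 11/(2·0.3) = 18.33, so K_p = 336.1/7.5 = 44.8.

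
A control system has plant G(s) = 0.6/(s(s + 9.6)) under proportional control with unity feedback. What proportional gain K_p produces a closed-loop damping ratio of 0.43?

K_p = 208

Closed-loop characteristic equation: s² + 9.6s + K_p·0.6 = 0.
So ω_n = √(0.6K_p) and 2ζω_n = 9.6, giving ζ = 9.6/(2√(0.6K_p)).
Setting ζ = 0.43: √(0.6K_p) = 9.6/(2·0.43) = 11.16, so K_p = 124.6/0.6 = 208.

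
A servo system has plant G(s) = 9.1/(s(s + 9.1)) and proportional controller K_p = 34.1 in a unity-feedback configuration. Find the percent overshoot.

From 1 + K_pG(s) = 0: s² + 9.1s + 310.3 = 0 ⇒ ω_n = 17.62, ζ = 0.2583.
%OS = 100·exp(−πζ/√(1−ζ²)) = 100·exp(−π·0.2583/√0.9333) = 43.2%.

43.2%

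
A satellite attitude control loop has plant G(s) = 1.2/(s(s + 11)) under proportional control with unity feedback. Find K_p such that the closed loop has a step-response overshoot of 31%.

From %OS = 100·exp(−πζ/√(1−ζ²)) = 31%, ζ = −ln(0.31)/√(π²+ln²(0.31)) = 0.3493.
Characteristic equation s² + 11s + 1.2K_p = 0 gives ζ = 11/(2√(1.2K_p)).
Setting ζ = 0.3493: √(1.2K_p) = 11/(2·0.3493) = 15.75, so K_p = 247.9/1.2 = 207.

K_p = 207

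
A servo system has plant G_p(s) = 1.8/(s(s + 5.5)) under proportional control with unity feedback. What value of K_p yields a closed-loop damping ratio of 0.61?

K_p = 11.3

Closed-loop characteristic equation: s² + 5.5s + K_p·1.8 = 0.
So ω_n = √(1.8K_p) and 2ζω_n = 5.5, giving ζ = 5.5/(2√(1.8K_p)).
Setting ζ = 0.61: √(1.8K_p) = 5.5/(2·0.61) = 4.508, so K_p = 20.32/1.8 = 11.3.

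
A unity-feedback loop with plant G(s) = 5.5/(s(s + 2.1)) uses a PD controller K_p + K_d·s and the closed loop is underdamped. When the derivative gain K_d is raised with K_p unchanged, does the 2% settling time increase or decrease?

Characteristic equation s² + (2.1 + 5.5K_d)s + 5.5K_p = 0: raising K_d increases ζω_n = (2.1+5.5K_d)/2 while the loop stays underdamped, so T_s ≈ 4/(ζω_n) decreases.

decrease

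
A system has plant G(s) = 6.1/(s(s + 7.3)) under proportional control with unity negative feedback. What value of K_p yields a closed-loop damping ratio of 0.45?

K_p = 10.8

Closed-loop characteristic equation: s² + 7.3s + K_p·6.1 = 0.
So ω_n = √(6.1K_p) and 2ζω_n = 7.3, giving ζ = 7.3/(2√(6.1K_p)).
Setting ζ = 0.45: √(6.1K_p) = 7.3/(2·0.45) = 8.111, so K_p = 65.79/6.1 = 10.8.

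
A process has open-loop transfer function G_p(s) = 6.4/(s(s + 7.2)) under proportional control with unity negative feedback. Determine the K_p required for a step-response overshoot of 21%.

K_p = 10.2

From %OS = 100·exp(−πζ/√(1−ζ²)) = 21%, ζ = −ln(0.21)/√(π²+ln²(0.21)) = 0.4449.
Characteristic equation s² + 7.2s + 6.4K_p = 0 gives ζ = 7.2/(2√(6.4K_p)).
Setting ζ = 0.4449: √(6.4K_p) = 7.2/(2·0.4449) = 8.092, so K_p = 65.48/6.4 = 10.2.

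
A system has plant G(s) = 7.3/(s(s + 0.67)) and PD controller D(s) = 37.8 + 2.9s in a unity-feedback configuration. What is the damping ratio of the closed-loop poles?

ζ = 0.657

Forward path: (37.8 + 2.9s)·7.3/(s(s+0.67)). The closed-loop characteristic equation is s² + (0.67 + 7.3·2.9)s + 7.3·37.8 = 0.
That is s² + 21.84s + 275.9 = 0, so ω_n = 16.61 rad/s and ζ = 21.84/(2·16.61) = 0.6574.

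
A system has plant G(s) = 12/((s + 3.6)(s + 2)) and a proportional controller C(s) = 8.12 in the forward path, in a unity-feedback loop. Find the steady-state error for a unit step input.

The loop is type 0. Static position error constant K_pos = C(0)·G(0) = 8.12·1.667 = 13.53.
Steady-state error to a unit step: e_ss = 1/(1+K_pos) = 1/14.53 = 0.0688.

0.0688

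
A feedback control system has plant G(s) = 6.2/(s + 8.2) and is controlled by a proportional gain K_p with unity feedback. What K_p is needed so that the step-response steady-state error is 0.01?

For a type-0 loop with proportional control, e_ss = 1/(1 + K_p·G(0)).
G(0) = 0.7561. Require 1/(1 + K_p·0.7561) = 0.01, so 1 + 0.7561·K_p = 100.
K_p = (100 − 1)/0.7561 = 131.

K_p = 131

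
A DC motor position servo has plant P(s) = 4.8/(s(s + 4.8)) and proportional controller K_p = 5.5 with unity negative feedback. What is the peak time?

T_p = 0.692 s

From 1 + K_pP(s) = 0: s² + 4.8s + 26.4 = 0 ⇒ ω_n = 5.138, ζ = 0.4671.
Damped frequency ω_d = ω_n√(1−ζ²) = 4.543 rad/s, so peak time T_p = π/ω_d = 0.692 s.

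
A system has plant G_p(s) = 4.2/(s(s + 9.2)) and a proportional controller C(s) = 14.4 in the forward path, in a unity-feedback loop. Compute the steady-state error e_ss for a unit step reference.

The open loop C(s)G_p(s) has a pole at the origin (type 1), so the static position error constant is infinite and e_ss = 1/(1+∞) = 0.

0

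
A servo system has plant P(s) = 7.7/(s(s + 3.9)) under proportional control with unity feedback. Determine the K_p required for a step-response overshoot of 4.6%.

K_p = 1.01

From %OS = 100·exp(−πζ/√(1−ζ²)) = 4.6%, ζ = −ln(0.046)/√(π²+ln²(0.046)) = 0.7.
Characteristic equation s² + 3.9s + 7.7K_p = 0 gives ζ = 3.9/(2√(7.7K_p)).
Setting ζ = 0.7: √(7.7K_p) = 3.9/(2·0.7) = 2.786, so K_p = 7.761/7.7 = 1.01.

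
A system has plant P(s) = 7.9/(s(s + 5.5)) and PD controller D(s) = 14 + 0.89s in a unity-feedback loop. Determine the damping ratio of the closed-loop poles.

ζ = 0.596

Forward path: (14 + 0.89s)·7.9/(s(s+5.5)). The closed-loop characteristic equation is s² + (5.5 + 7.9·0.89)s + 7.9·14 = 0.
That is s² + 12.53s + 110.6 = 0, so ω_n = 10.52 rad/s and ζ = 12.53/(2·10.52) = 0.5958.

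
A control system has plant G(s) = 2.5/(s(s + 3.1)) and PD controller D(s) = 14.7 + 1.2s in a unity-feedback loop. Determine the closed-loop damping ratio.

ζ = 0.503

Forward path: (14.7 + 1.2s)·2.5/(s(s+3.1)). The closed-loop characteristic equation is s² + (3.1 + 2.5·1.2)s + 2.5·14.7 = 0.
That is s² + 6.1s + 36.75 = 0, so ω_n = 6.062 rad/s and ζ = 6.1/(2·6.062) = 0.5031.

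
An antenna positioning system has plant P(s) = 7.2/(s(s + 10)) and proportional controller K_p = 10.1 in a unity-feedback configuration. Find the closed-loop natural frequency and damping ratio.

ω_n = 8.53 rad/s, ζ = 0.586

With unity feedback the closed-loop characteristic equation is s² + 10s + 10.1·7.2 = s² + 10s + 72.72 = 0.
So ω_n² = 72.72 ⇒ ω_n = 8.528 rad/s, and ζ = 10/(2ω_n) = 0.586.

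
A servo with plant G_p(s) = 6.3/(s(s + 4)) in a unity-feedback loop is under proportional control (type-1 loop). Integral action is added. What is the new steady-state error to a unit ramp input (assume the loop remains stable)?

0

The integrator raises the loop to type 2, so K_v → ∞ and e_ss to a ramp is zero.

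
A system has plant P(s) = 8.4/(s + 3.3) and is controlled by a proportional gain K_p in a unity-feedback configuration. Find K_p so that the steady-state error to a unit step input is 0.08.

K_p = 4.52

Steady-state error for a unit step on this type-0 loop is 1/(1 + K_p·P(0)).
P(0) = 2.545. Require 1/(1 + K_p·2.545) = 0.08, so 1 + 2.545·K_p = 12.5.
K_p = (12.5 − 1)/2.545 = 4.52.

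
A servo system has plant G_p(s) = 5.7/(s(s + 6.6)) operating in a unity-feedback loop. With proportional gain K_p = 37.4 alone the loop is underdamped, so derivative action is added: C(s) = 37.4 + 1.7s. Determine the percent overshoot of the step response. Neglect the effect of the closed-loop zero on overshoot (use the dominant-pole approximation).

Forward path: (37.4 + 1.7s)·5.7/(s(s+6.6)). The closed-loop characteristic equation is s² + (6.6 + 5.7·1.7)s + 5.7·37.4 = 0.
That is s² + 16.29s + 213.2 = 0, so ω_n = 14.6 rad/s and ζ = 16.29/(2·14.6) = 0.5579.
%OS = 100·exp(−πζ/√(1−ζ²)) = 12.1%.

12.1%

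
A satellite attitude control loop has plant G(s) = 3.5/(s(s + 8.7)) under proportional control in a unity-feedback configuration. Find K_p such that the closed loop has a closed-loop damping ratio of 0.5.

K_p = 21.6

Closed-loop characteristic equation: s² + 8.7s + K_p·3.5 = 0.
So ω_n = √(3.5K_p) and 2ζω_n = 8.7, giving ζ = 8.7/(2√(3.5K_p)).
Setting ζ = 0.5: √(3.5K_p) = 8.7/(2·0.5) = 8.7, so K_p = 75.69/3.5 = 21.6.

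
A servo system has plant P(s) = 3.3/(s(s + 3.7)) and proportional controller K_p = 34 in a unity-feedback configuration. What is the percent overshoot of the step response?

Closed-loop characteristic equation: s² + 3.7s + 112.2 = 0, so ω_n = 10.59 rad/s and ζ = 3.7/(2·10.59) = 0.1747.
%OS = 100·exp(−πζ/√(1−ζ²)) = 100·exp(−π·0.1747/√0.9695) = 57.3%.

57.3%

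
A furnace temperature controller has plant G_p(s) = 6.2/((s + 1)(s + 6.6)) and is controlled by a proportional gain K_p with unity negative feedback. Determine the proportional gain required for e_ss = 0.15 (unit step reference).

K_p = 6.03

The loop is type 0, so e_ss(step) = 1/(1 + K_pos) with K_pos = K_p·G_p(0).
G_p(0) = 0.9394. Require 1/(1 + K_p·0.9394) = 0.15, so 1 + 0.9394·K_p = 6.667.
K_p = (6.667 − 1)/0.9394 = 6.03.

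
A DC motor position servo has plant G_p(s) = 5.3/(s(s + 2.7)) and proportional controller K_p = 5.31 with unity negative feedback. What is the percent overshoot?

The closed-loop denominator s² + 2.7s + 28.14 gives ω_n = √28.14 = 5.305 and ζ = 2.7/(2ω_n) = 0.2545.
%OS = 100·exp(−πζ/√(1−ζ²)) = 100·exp(−π·0.2545/√0.9352) = 43.8%.

43.8%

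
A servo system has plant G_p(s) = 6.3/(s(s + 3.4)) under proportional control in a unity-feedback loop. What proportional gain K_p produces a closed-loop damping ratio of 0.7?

Closed-loop characteristic equation: s² + 3.4s + K_p·6.3 = 0.
So ω_n = √(6.3K_p) and 2ζω_n = 3.4, giving ζ = 3.4/(2√(6.3K_p)).
Setting ζ = 0.7: √(6.3K_p) = 3.4/(2·0.7) = 2.429, so K_p = 5.898/6.3 = 0.936.

K_p = 0.936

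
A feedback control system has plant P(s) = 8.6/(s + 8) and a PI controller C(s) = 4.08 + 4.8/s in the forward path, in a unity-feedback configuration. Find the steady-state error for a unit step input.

0

The open loop C(s)P(s) has a pole at the origin (type 1), so the static position error constant is infinite and e_ss = 1/(1+∞) = 0.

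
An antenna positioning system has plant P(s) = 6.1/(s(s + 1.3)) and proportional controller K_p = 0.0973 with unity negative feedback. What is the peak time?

T_p = 7.6 s

The closed-loop denominator s² + 1.3s + 0.5935 gives ω_n = √0.5935 = 0.7704 and ζ = 1.3/(2ω_n) = 0.8437.
Damped frequency ω_d = ω_n√(1−ζ²) = 0.4136 rad/s, so peak time T_p = π/ω_d = 7.6 s.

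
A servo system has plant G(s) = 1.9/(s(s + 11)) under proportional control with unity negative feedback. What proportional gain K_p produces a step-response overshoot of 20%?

K_p = 76.6

From %OS = 100·exp(−πζ/√(1−ζ²)) = 20%, ζ = −ln(0.2)/√(π²+ln²(0.2)) = 0.4559.
Characteristic equation s² + 11s + 1.9K_p = 0 gives ζ = 11/(2√(1.9K_p)).
Setting ζ = 0.4559: √(1.9K_p) = 11/(2·0.4559) = 12.06, so K_p = 145.5/1.9 = 76.6.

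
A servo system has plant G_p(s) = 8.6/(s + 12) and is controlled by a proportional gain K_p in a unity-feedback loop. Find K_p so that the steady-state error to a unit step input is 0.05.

K_p = 26.5

The loop is type 0, so e_ss(step) = 1/(1 + K_pos) with K_pos = K_p·G_p(0).
G_p(0) = 0.7167. Require 1/(1 + K_p·0.7167) = 0.05, so 1 + 0.7167·K_p = 20.
K_p = (20 − 1)/0.7167 = 26.5.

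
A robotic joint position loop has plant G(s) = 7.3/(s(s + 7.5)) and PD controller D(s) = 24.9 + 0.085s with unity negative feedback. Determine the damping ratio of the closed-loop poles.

Forward path: (24.9 + 0.085s)·7.3/(s(s+7.5)). The closed-loop characteristic equation is s² + (7.5 + 7.3·0.085)s + 7.3·24.9 = 0.
That is s² + 8.12s + 181.8 = 0, so ω_n = 13.48 rad/s and ζ = 8.12/(2·13.48) = 0.3012.

ζ = 0.301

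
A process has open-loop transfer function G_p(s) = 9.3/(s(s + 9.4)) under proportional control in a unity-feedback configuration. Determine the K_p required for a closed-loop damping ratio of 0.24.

K_p = 41.2

Closed-loop characteristic equation: s² + 9.4s + K_p·9.3 = 0.
So ω_n = √(9.3K_p) and 2ζω_n = 9.4, giving ζ = 9.4/(2√(9.3K_p)).
Setting ζ = 0.24: √(9.3K_p) = 9.4/(2·0.24) = 19.58, so K_p = 383.5/9.3 = 41.2.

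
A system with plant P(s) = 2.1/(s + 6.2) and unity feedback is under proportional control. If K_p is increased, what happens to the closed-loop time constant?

The closed-loop bandwidth 6.2+K_p·2.1 grows with K_p, so τ shrinks.

decrease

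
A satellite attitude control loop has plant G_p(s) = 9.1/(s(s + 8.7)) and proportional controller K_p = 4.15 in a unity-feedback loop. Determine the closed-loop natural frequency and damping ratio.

The closed-loop denominator is s(s+8.7) + 4.15·9.1 = s² + 8.7s + 37.77.
So ω_n² = 37.77 ⇒ ω_n = 6.145 rad/s, and ζ = 8.7/(2ω_n) = 0.708.

ω_n = 6.15 rad/s, ζ = 0.708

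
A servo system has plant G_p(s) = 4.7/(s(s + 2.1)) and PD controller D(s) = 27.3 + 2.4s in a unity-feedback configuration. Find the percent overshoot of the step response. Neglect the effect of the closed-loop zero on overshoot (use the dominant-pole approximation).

Forward path: (27.3 + 2.4s)·4.7/(s(s+2.1)). The closed-loop characteristic equation is s² + (2.1 + 4.7·2.4)s + 4.7·27.3 = 0.
That is s² + 13.38s + 128.3 = 0, so ω_n = 11.33 rad/s and ζ = 13.38/(2·11.33) = 0.5906.
%OS = 100·exp(−πζ/√(1−ζ²)) = 10%.

10%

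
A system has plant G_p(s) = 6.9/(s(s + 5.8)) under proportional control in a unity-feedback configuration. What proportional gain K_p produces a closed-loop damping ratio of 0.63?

Closed-loop characteristic equation: s² + 5.8s + K_p·6.9 = 0.
So ω_n = √(6.9K_p) and 2ζω_n = 5.8, giving ζ = 5.8/(2√(6.9K_p)).
Setting ζ = 0.63: √(6.9K_p) = 5.8/(2·0.63) = 4.603, so K_p = 21.19/6.9 = 3.07.

K_p = 3.07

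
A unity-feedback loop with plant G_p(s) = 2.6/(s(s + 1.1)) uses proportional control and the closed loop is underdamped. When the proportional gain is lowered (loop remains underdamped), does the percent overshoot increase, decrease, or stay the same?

decrease

ζ = 1.1/(2√(2.6K_p)) rises as K_p falls; higher damping means less overshoot.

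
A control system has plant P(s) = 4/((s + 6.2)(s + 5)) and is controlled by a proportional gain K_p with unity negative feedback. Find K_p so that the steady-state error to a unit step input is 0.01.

Steady-state error for a unit step on this type-0 loop is 1/(1 + K_p·P(0)).
P(0) = 0.129. Require 1/(1 + K_p·0.129) = 0.01, so 1 + 0.129·K_p = 100.
K_p = (100 − 1)/0.129 = 767.

K_p = 767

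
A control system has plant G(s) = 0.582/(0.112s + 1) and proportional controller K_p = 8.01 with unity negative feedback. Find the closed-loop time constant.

τ = 0.0198 s

Closed loop: T(s) = K_p·G/(1+K_p·G) = 4.662/(0.112s + 1 + 4.662), with pole at s = −(1 + 4.662)/0.112 = −50.55.
Closed-loop time constant τ = 1/50.55 = 0.0198 s.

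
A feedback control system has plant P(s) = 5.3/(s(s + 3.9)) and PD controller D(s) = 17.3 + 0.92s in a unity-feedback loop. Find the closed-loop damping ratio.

Forward path: (17.3 + 0.92s)·5.3/(s(s+3.9)). The closed-loop characteristic equation is s² + (3.9 + 5.3·0.92)s + 5.3·17.3 = 0.
That is s² + 8.776s + 91.69 = 0, so ω_n = 9.575 rad/s and ζ = 8.776/(2·9.575) = 0.4583.

ζ = 0.458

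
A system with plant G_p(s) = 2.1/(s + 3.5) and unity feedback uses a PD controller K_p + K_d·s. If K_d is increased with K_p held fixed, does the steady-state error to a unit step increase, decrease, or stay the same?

K_d affects only the transient (the s-coefficient); the DC loop gain, and hence e_ss, depends only on K_p.

unchanged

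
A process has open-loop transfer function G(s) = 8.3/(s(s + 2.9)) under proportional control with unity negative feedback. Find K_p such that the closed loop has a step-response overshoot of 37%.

K_p = 2.78

From %OS = 100·exp(−πζ/√(1−ζ²)) = 37%, ζ = −ln(0.37)/√(π²+ln²(0.37)) = 0.3017.
Characteristic equation s² + 2.9s + 8.3K_p = 0 gives ζ = 2.9/(2√(8.3K_p)).
Setting ζ = 0.3017: √(8.3K_p) = 2.9/(2·0.3017) = 4.806, so K_p = 23.09/8.3 = 2.78.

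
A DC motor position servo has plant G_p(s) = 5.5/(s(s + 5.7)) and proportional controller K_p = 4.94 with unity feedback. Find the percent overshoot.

12.9%

From 1 + K_pG_p(s) = 0: s² + 5.7s + 27.17 = 0 ⇒ ω_n = 5.212, ζ = 0.5468.
%OS = 100·exp(−πζ/√(1−ζ²)) = 100·exp(−π·0.5468/√0.701) = 12.9%.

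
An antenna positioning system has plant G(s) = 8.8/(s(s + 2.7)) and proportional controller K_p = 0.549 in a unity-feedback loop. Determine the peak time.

T_p = 1.81 s

From 1 + K_pG(s) = 0: s² + 2.7s + 4.831 = 0 ⇒ ω_n = 2.198, ζ = 0.6142.
Damped frequency ω_d = ω_n√(1−ζ²) = 1.735 rad/s, so peak time T_p = π/ω_d = 1.81 s.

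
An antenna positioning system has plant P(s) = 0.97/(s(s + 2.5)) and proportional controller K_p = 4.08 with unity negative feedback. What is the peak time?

The closed-loop denominator s² + 2.5s + 3.958 gives ω_n = √3.958 = 1.989 and ζ = 2.5/(2ω_n) = 0.6283.
Damped frequency ω_d = ω_n√(1−ζ²) = 1.548 rad/s, so peak time T_p = π/ω_d = 2.03 s.

T_p = 2.03 s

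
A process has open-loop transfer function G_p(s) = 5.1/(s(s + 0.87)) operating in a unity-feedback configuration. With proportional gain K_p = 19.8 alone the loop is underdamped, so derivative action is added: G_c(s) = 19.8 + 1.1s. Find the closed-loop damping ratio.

Forward path: (19.8 + 1.1s)·5.1/(s(s+0.87)). The closed-loop characteristic equation is s² + (0.87 + 5.1·1.1)s + 5.1·19.8 = 0.
That is s² + 6.48s + 101 = 0, so ω_n = 10.05 rad/s and ζ = 6.48/(2·10.05) = 0.3224.

ζ = 0.322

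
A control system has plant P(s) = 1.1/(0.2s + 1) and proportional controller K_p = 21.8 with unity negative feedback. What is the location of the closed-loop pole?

s = -124.9

Closed loop: T(s) = K_p·P/(1+K_p·P) = 23.98/(0.2s + 1 + 23.98), with pole at s = −(1 + 23.98)/0.2 = −124.9.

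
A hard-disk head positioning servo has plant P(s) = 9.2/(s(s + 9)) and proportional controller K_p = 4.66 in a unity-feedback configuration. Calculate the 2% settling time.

T_s ≈ 0.889 s

From 1 + K_pP(s) = 0: s² + 9s + 42.87 = 0 ⇒ ω_n = 6.548, ζ = 0.6873.
2% settling time T_s ≈ 4/(ζω_n) = 4/4.5 = 0.889 s.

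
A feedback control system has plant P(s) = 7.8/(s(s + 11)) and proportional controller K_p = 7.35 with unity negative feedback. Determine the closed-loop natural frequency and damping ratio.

1 + K_p·P(s) = 0 gives s² + 11s + 57.33 = 0.
So ω_n² = 57.33 ⇒ ω_n = 7.572 rad/s, and ζ = 11/(2ω_n) = 0.726.

ω_n = 7.57 rad/s, ζ = 0.726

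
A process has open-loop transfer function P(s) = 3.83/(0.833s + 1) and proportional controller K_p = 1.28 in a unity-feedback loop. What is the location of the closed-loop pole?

s = -7.086

Closed loop: T(s) = K_p·P/(1+K_p·P) = 4.902/(0.833s + 1 + 4.902), with pole at s = −(1 + 4.902)/0.833 = −7.086.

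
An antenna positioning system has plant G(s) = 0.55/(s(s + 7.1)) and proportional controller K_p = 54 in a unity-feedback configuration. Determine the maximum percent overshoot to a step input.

6.74%

Closed-loop characteristic equation: s² + 7.1s + 29.7 = 0, so ω_n = 5.45 rad/s and ζ = 7.1/(2·5.45) = 0.6514.
%OS = 100·exp(−πζ/√(1−ζ²)) = 100·exp(−π·0.6514/√0.5757) = 6.74%.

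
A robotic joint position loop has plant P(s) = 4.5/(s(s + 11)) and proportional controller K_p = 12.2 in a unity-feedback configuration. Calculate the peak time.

T_p = 0.633 s

Closed-loop characteristic equation: s² + 11s + 54.9 = 0, so ω_n = 7.409 rad/s and ζ = 11/(2·7.409) = 0.7423.
Damped frequency ω_d = ω_n√(1−ζ²) = 4.965 rad/s, so peak time T_p = π/ω_d = 0.633 s.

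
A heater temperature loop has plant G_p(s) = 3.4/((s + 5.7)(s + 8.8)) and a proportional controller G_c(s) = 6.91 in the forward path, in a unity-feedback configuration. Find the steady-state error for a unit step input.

The loop is type 0. Static position error constant K_pos = G_c(0)·G_p(0) = 6.91·0.06778 = 0.4684.
Steady-state error to a unit step: e_ss = 1/(1+K_pos) = 1/1.468 = 0.681.

0.681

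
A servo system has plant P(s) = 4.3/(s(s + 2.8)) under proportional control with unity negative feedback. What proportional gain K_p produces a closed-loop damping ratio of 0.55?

K_p = 1.51

Closed-loop characteristic equation: s² + 2.8s + K_p·4.3 = 0.
So ω_n = √(4.3K_p) and 2ζω_n = 2.8, giving ζ = 2.8/(2√(4.3K_p)).
Setting ζ = 0.55: √(4.3K_p) = 2.8/(2·0.55) = 2.545, so K_p = 6.479/4.3 = 1.51.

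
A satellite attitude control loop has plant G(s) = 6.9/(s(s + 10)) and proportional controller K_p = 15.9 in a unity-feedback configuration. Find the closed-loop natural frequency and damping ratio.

1 + K_p·G(s) = 0 gives s² + 10s + 109.7 = 0.
So ω_n² = 109.7 ⇒ ω_n = 10.47 rad/s, and ζ = 10/(2ω_n) = 0.477.

ω_n = 10.5 rad/s, ζ = 0.477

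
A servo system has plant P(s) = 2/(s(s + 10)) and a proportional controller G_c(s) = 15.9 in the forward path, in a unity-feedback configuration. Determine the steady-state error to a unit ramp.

0.314

The loop has one pole at the origin (type 1). Velocity error constant K_v = lim_{s→0} s·G_c(s)P(s) = 15.9·2/10 = 3.18.
Steady-state error to a unit ramp: e_ss = 1/K_v = 0.314.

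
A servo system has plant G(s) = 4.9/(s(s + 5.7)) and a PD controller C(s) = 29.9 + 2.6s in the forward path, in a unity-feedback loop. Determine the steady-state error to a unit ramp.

0.0389

The loop has one pole at the origin (type 1). Velocity error constant K_v = lim_{s→0} s·C(s)G(s) = 29.9·4.9/5.7 = 25.7.
Steady-state error to a unit ramp: e_ss = 1/K_v = 0.0389.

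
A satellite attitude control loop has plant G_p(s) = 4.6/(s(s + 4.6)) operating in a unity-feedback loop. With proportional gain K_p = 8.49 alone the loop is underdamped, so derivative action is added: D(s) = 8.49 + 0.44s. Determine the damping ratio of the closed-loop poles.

ζ = 0.53

Forward path: (8.49 + 0.44s)·4.6/(s(s+4.6)). The closed-loop characteristic equation is s² + (4.6 + 4.6·0.44)s + 4.6·8.49 = 0.
That is s² + 6.624s + 39.05 = 0, so ω_n = 6.249 rad/s and ζ = 6.624/(2·6.249) = 0.53.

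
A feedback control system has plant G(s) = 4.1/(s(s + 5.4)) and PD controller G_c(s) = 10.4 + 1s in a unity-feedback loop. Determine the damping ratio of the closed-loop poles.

Forward path: (10.4 + 1s)·4.1/(s(s+5.4)). The closed-loop characteristic equation is s² + (5.4 + 4.1·1)s + 4.1·10.4 = 0.
That is s² + 9.5s + 42.64 = 0, so ω_n = 6.53 rad/s and ζ = 9.5/(2·6.53) = 0.7274.

ζ = 0.727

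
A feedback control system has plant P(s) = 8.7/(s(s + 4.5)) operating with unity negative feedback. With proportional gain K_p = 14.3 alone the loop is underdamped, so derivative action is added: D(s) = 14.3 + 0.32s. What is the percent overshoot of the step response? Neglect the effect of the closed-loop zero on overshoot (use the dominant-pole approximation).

33.8%

Forward path: (14.3 + 0.32s)·8.7/(s(s+4.5)). The closed-loop characteristic equation is s² + (4.5 + 8.7·0.32)s + 8.7·14.3 = 0.
That is s² + 7.284s + 124.4 = 0, so ω_n = 11.15 rad/s and ζ = 7.284/(2·11.15) = 0.3265.
%OS = 100·exp(−πζ/√(1−ζ²)) = 33.8%.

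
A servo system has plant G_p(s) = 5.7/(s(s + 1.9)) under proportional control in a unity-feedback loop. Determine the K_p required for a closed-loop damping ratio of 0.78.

Closed-loop characteristic equation: s² + 1.9s + K_p·5.7 = 0.
So ω_n = √(5.7K_p) and 2ζω_n = 1.9, giving ζ = 1.9/(2√(5.7K_p)).
Setting ζ = 0.78: √(5.7K_p) = 1.9/(2·0.78) = 1.218, so K_p = 1.483/5.7 = 0.26.

K_p = 0.26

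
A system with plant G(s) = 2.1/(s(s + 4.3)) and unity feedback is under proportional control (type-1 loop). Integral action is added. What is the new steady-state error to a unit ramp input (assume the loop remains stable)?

0

The integrator raises the loop to type 2, so K_v → ∞ and e_ss to a ramp is zero.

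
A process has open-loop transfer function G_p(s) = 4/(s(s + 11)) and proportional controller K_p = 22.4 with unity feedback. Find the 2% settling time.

T_s ≈ 0.727 s

The closed-loop denominator s² + 11s + 89.6 gives ω_n = √89.6 = 9.466 and ζ = 11/(2ω_n) = 0.581.
2% settling time T_s ≈ 4/(ζω_n) = 4/5.5 = 0.727 s.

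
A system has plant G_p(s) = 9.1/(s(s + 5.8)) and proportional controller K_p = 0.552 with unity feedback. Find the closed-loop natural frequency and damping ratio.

1 + K_p·G_p(s) = 0 gives s² + 5.8s + 5.023 = 0.
So ω_n² = 5.023 ⇒ ω_n = 2.241 rad/s, and ζ = 5.8/(2ω_n) = 1.29.

ω_n = 2.24 rad/s, ζ = 1.29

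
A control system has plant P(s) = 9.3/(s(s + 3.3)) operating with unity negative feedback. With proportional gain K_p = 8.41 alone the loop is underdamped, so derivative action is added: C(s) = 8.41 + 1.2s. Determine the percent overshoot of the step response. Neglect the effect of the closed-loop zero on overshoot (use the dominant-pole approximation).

Forward path: (8.41 + 1.2s)·9.3/(s(s+3.3)). The closed-loop characteristic equation is s² + (3.3 + 9.3·1.2)s + 9.3·8.41 = 0.
That is s² + 14.46s + 78.21 = 0, so ω_n = 8.844 rad/s and ζ = 14.46/(2·8.844) = 0.8175.
%OS = 100·exp(−πζ/√(1−ζ²)) = 1.16%.

1.16%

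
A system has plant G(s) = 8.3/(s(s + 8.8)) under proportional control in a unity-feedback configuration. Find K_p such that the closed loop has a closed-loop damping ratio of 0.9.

Closed-loop characteristic equation: s² + 8.8s + K_p·8.3 = 0.
So ω_n = √(8.3K_p) and 2ζω_n = 8.8, giving ζ = 8.8/(2√(8.3K_p)).
Setting ζ = 0.9: √(8.3K_p) = 8.8/(2·0.9) = 4.889, so K_p = 23.9/8.3 = 2.88.

K_p = 2.88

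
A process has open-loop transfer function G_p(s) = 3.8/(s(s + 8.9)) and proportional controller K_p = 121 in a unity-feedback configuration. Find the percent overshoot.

51.4%

Closed-loop characteristic equation: s² + 8.9s + 459.8 = 0, so ω_n = 21.44 rad/s and ζ = 8.9/(2·21.44) = 0.2075.
%OS = 100·exp(−πζ/√(1−ζ²)) = 100·exp(−π·0.2075/√0.9569) = 51.4%.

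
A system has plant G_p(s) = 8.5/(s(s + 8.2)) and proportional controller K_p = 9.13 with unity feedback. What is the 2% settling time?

The closed-loop denominator s² + 8.2s + 77.61 gives ω_n = √77.61 = 8.809 and ζ = 8.2/(2ω_n) = 0.4654.
2% settling time T_s ≈ 4/(ζω_n) = 4/4.1 = 0.976 s.

T_s ≈ 0.976 s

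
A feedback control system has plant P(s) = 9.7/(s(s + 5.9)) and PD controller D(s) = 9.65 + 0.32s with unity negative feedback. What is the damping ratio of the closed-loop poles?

ζ = 0.465

Forward path: (9.65 + 0.32s)·9.7/(s(s+5.9)). The closed-loop characteristic equation is s² + (5.9 + 9.7·0.32)s + 9.7·9.65 = 0.
That is s² + 9.004s + 93.6 = 0, so ω_n = 9.675 rad/s and ζ = 9.004/(2·9.675) = 0.4653.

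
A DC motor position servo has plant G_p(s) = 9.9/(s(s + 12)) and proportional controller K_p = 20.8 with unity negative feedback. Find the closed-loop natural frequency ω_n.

The closed-loop denominator is s(s+12) + 20.8·9.9 = s² + 12s + 205.9.
Matching s² + 2ζω_n s + ω_n²: ω_n = √205.9 = 14.35 rad/s and 2ζω_n = 12, so ζ = 12/(2·14.35) = 0.418.

ω_n = 14.3 rad/s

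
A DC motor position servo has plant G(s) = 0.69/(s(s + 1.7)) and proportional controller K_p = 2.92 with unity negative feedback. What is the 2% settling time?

T_s ≈ 4.71 s

From 1 + K_pG(s) = 0: s² + 1.7s + 2.015 = 0 ⇒ ω_n = 1.419, ζ = 0.5988.
2% settling time T_s ≈ 4/(ζω_n) = 4/0.85 = 4.71 s.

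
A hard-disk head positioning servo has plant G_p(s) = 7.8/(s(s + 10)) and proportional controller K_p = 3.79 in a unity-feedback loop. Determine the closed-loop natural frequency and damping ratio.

ω_n = 5.44 rad/s, ζ = 0.92

With unity feedback the closed-loop characteristic equation is s² + 10s + 3.79·7.8 = s² + 10s + 29.56 = 0.
Matching s² + 2ζω_n s + ω_n²: ω_n = √29.56 = 5.437 rad/s and 2ζω_n = 10, so ζ = 10/(2·5.437) = 0.92.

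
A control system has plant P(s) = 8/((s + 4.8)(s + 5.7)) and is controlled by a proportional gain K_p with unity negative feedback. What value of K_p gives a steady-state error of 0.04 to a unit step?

Steady-state error for a unit step on this type-0 loop is 1/(1 + K_p·P(0)).
P(0) = 0.2924. Require 1/(1 + K_p·0.2924) = 0.04, so 1 + 0.2924·K_p = 25.
K_p = (25 − 1)/0.2924 = 82.1.

K_p = 82.1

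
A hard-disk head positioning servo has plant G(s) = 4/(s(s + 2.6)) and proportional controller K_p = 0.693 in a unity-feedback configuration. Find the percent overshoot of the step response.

The closed-loop denominator s² + 2.6s + 2.772 gives ω_n = √2.772 = 1.665 and ζ = 2.6/(2ω_n) = 0.7808.
%OS = 100·exp(−πζ/√(1−ζ²)) = 100·exp(−π·0.7808/√0.3903) = 1.97%.

1.97%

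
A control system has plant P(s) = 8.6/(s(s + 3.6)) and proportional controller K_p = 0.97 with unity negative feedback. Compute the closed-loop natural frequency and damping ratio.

1 + K_p·P(s) = 0 gives s² + 3.6s + 8.342 = 0.
So ω_n² = 8.342 ⇒ ω_n = 2.888 rad/s, and ζ = 3.6/(2ω_n) = 0.623.

ω_n = 2.89 rad/s, ζ = 0.623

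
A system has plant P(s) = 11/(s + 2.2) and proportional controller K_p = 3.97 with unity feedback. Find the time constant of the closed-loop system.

τ = 0.0218 s

Closed-loop transfer function: T(s) = K_p·P(s)/(1 + K_p·P(s)) = 43.67/(s + 2.2 + 43.67) = 43.67/(s + 45.87).
Time constant τ = 1/45.87 = 0.0218 s.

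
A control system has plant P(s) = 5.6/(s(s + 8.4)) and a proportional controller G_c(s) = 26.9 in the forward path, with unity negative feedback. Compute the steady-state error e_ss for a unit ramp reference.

0.0558

The loop has one pole at the origin (type 1). Velocity error constant K_v = lim_{s→0} s·G_c(s)P(s) = 26.9·5.6/8.4 = 17.93.
Steady-state error to a unit ramp: e_ss = 1/K_v = 0.0558.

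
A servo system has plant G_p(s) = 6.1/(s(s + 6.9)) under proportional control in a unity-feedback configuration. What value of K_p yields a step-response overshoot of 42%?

K_p = 27.5

From %OS = 100·exp(−πζ/√(1−ζ²)) = 42%, ζ = −ln(0.42)/√(π²+ln²(0.42)) = 0.2662.
Characteristic equation s² + 6.9s + 6.1K_p = 0 gives ζ = 6.9/(2√(6.1K_p)).
Setting ζ = 0.2662: √(6.1K_p) = 6.9/(2·0.2662) = 12.96, so K_p = 168/6.1 = 27.5.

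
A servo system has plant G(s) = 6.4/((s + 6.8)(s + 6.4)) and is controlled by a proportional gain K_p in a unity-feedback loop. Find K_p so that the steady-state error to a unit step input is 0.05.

K_p = 129

The loop is type 0, so e_ss(step) = 1/(1 + K_pos) with K_pos = K_p·G(0).
G(0) = 0.1471. Require 1/(1 + K_p·0.1471) = 0.05, so 1 + 0.1471·K_p = 20.
K_p = (20 − 1)/0.1471 = 129.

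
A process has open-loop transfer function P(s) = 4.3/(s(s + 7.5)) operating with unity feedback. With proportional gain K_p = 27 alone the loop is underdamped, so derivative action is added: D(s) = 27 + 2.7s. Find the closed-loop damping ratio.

ζ = 0.887

Forward path: (27 + 2.7s)·4.3/(s(s+7.5)). The closed-loop characteristic equation is s² + (7.5 + 4.3·2.7)s + 4.3·27 = 0.
That is s² + 19.11s + 116.1 = 0, so ω_n = 10.77 rad/s and ζ = 19.11/(2·10.77) = 0.8868.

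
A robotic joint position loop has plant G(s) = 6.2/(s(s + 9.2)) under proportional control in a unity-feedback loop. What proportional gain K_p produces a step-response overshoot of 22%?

K_p = 18.1

From %OS = 100·exp(−πζ/√(1−ζ²)) = 22%, ζ = −ln(0.22)/√(π²+ln²(0.22)) = 0.4342.
Characteristic equation s² + 9.2s + 6.2K_p = 0 gives ζ = 9.2/(2√(6.2K_p)).
Setting ζ = 0.4342: √(6.2K_p) = 9.2/(2·0.4342) = 10.6, so K_p = 112.3/6.2 = 18.1.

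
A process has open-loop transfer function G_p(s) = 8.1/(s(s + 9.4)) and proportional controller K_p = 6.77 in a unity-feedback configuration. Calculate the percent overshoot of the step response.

7.58%

From 1 + K_pG_p(s) = 0: s² + 9.4s + 54.84 = 0 ⇒ ω_n = 7.405, ζ = 0.6347.
%OS = 100·exp(−πζ/√(1−ζ²)) = 100·exp(−π·0.6347/√0.5972) = 7.58%.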